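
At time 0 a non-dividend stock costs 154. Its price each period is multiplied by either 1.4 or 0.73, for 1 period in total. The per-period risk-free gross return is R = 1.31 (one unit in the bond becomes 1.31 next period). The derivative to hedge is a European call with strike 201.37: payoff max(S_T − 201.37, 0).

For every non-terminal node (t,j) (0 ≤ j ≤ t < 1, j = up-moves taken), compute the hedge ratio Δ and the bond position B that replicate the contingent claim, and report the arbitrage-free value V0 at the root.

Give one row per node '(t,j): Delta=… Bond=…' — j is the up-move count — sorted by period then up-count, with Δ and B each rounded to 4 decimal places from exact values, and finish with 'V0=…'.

No-arbitrage ⇒ martingale measure with p* = (R−d)/(u−d) = 0.8657.
Terminal values V(1,·): V(1,0)=0.0000, V(1,1)=14.2300
Node (0,0) S=154.0000: V=(p*·14.2300+(1−p*)·0.0000)/1.31=9.4034; Δ=(14.2300−0.0000)/(215.6000−112.4200)=0.1379; B=V−Δ·S=-11.8354
Check: Δ(0,0)·S0 + B(0,0) = 9.4034 = V0.

(0,0): Delta=0.1379 Bond=-11.8354
V0=9.4034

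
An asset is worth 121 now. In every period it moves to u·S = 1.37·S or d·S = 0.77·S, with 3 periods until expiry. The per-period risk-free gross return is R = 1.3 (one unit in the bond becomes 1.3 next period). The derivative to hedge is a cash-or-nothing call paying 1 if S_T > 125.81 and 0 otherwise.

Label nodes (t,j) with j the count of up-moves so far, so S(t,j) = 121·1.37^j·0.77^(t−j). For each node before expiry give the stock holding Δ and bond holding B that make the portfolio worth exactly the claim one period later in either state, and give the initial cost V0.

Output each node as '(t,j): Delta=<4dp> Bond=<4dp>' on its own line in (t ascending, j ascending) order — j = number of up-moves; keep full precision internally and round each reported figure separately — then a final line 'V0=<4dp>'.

No-arbitrage ⇒ martingale measure with p* = (R−d)/(u−d) = 0.8833.
Terminal payoffs: V(3,0)=0.0000, V(3,1)=0.0000, V(3,2)=1.0000, V(3,3)=1.0000
(2,0): S=71.7409. Δ = (V_up−V_dn)/(S_up−S_dn) = (0.0000−0.0000)/(98.2850−55.2405) = 0.0000. V = [p*·0.0000 + (1−p*)·0.0000]/1.3 = 0.0000. B = V − Δ·S = 0.0000.
(2,1): S=127.6429. Δ = (V_up−V_dn)/(S_up−S_dn) = (1.0000−0.0000)/(174.8708−98.2850) = 0.0131. V = [p*·1.0000 + (1−p*)·0.0000]/1.3 = 0.6795. B = V − Δ·S = -0.9872.
(2,2): S=227.1049. Δ = (V_up−V_dn)/(S_up−S_dn) = (1.0000−1.0000)/(311.1337−174.8708) = 0.0000. V = [p*·1.0000 + (1−p*)·1.0000]/1.3 = 0.7692. B = V − Δ·S = 0.7692.
(1,0): S=93.1700. Δ = (V_up−V_dn)/(S_up−S_dn) = (0.6795−0.0000)/(127.6429−71.7409) = 0.0122. V = [p*·0.6795 + (1−p*)·0.0000]/1.3 = 0.4617. B = V − Δ·S = -0.6708.
(1,1): S=165.7700. Δ = (V_up−V_dn)/(S_up−S_dn) = (0.7692−0.6795)/(227.1049−127.6429) = 0.0009. V = [p*·0.7692 + (1−p*)·0.6795]/1.3 = 0.5837. B = V − Δ·S = 0.4341.
(0,0): S=121.0000. Δ = (V_up−V_dn)/(S_up−S_dn) = (0.5837−0.4617)/(165.7700−93.1700) = 0.0017. V = [p*·0.5837 + (1−p*)·0.4617]/1.3 = 0.4380. B = V − Δ·S = 0.2348.
Self-financing check: at every node Δ·S+B equals the discounted successor values.

(0,0): Delta=0.0017 Bond=0.2348
(1,0): Delta=0.0122 Bond=-0.6708
(1,1): Delta=0.0009 Bond=0.4341
(2,0): Delta=0.0000 Bond=0.0000
(2,1): Delta=0.0131 Bond=-0.9872
(2,2): Delta=0.0000 Bond=0.7692
V0=0.4380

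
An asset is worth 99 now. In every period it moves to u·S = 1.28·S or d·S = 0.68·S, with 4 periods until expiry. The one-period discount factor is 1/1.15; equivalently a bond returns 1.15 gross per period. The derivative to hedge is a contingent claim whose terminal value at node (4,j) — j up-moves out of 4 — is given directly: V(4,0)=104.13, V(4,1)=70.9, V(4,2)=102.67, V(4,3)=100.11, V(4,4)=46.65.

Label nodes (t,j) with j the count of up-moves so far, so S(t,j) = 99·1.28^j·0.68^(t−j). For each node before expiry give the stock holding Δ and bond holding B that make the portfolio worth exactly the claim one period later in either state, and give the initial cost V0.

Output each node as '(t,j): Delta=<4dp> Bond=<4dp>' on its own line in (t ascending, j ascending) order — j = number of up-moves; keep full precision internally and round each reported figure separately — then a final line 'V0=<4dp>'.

Risk-neutral probability p* = (R−d)/(u−d) = (1.15−0.68)/(1.28−0.68) = 0.7833.
At expiry t=4: V(4,0)=104.1300, V(4,1)=70.9000, V(4,2)=102.6700, V(4,3)=100.1100, V(4,4)=46.6500
  t=3,j=0: stock 31.1288 → up 39.8448 (V=70.9000), down 21.1676 (V=104.1300). Price 67.9129; hedge Δ=-1.7792, bond B=123.2962.
  t=3,j=1: stock 58.5953 → up 75.0020 (V=102.6700), down 39.8448 (V=70.9000). Price 83.2926; hedge Δ=0.9037, bond B=30.3426.
  t=3,j=2: stock 110.2971 → up 141.1803 (V=100.1100), down 75.0020 (V=102.6700). Price 87.5345; hedge Δ=-0.0387, bond B=91.8012.
  t=3,j=3: stock 207.6180 → up 265.7511 (V=46.6500), down 141.1803 (V=100.1100). Price 50.6374; hedge Δ=-0.4292, bond B=139.7374.
  t=2,j=0: stock 45.7776 → up 58.5953 (V=83.2926), down 31.1288 (V=67.9129). Price 69.5307; hedge Δ=0.5599, bond B=43.8979.
  t=2,j=1: stock 86.1696 → up 110.2971 (V=87.5345), down 58.5953 (V=83.2926). Price 75.3178; hedge Δ=0.0820, bond B=68.2479.
  t=2,j=2: stock 162.2016 → up 207.6180 (V=50.6374), down 110.2971 (V=87.5345). Price 50.9841; hedge Δ=-0.3791, bond B=112.4793.
  t=1,j=0: stock 67.3200 → up 86.1696 (V=75.3178), down 45.7776 (V=69.5307). Price 64.4034; hedge Δ=0.1433, bond B=54.7583.
  t=1,j=1: stock 126.7200 → up 162.2016 (V=50.9841), down 86.1696 (V=75.3178). Price 48.9186; hedge Δ=-0.3200, bond B=89.4747.
  t=0,j=0: stock 99.0000 → up 126.7200 (V=48.9186), down 67.3200 (V=64.4034). Price 45.4554; hedge Δ=-0.2607, bond B=71.2633.
Root portfolio cost Δ·99+B reproduces V0=45.4554.

(0,0): Delta=-0.2607 Bond=71.2633
(1,0): Delta=0.1433 Bond=54.7583
(1,1): Delta=-0.3200 Bond=89.4747
(2,0): Delta=0.5599 Bond=43.8979
(2,1): Delta=0.0820 Bond=68.2479
(2,2): Delta=-0.3791 Bond=112.4793
(3,0): Delta=-1.7792 Bond=123.2962
(3,1): Delta=0.9037 Bond=30.3426
(3,2): Delta=-0.0387 Bond=91.8012
(3,3): Delta=-0.4292 Bond=139.7374
V0=45.4554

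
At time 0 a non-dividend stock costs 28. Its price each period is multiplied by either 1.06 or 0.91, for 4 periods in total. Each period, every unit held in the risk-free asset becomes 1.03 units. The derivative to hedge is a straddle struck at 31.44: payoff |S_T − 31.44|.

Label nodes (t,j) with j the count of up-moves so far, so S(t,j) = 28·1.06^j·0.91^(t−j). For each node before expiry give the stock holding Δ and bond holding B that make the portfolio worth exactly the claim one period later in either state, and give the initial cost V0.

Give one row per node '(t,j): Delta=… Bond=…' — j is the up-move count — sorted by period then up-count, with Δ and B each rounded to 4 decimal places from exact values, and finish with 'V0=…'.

No-arbitrage ⇒ martingale measure with p* = (R−d)/(u−d) = 0.8000.
Payoff layer (t=4): V(4,0)=12.2390, V(4,1)=9.0740, V(4,2)=5.3873, V(4,3)=1.0929, V(4,4)=3.9094
Node (3,0) S=21.1000: V=(p*·9.0740+(1−p*)·12.2390)/1.03=9.4243; Δ=(9.0740−12.2390)/(22.3660−19.2010)=-1.0000; B=V−Δ·S=30.5243
Node (3,1) S=24.5780: V=(p*·5.3873+(1−p*)·9.0740)/1.03=5.9463; Δ=(5.3873−9.0740)/(26.0527−22.3660)=-1.0000; B=V−Δ·S=30.5243
Node (3,2) S=28.6293: V=(p*·1.0929+(1−p*)·5.3873)/1.03=1.8949; Δ=(1.0929−5.3873)/(30.3471−26.0527)=-1.0000; B=V−Δ·S=30.5243
Node (3,3) S=33.3484: V=(p*·3.9094+(1−p*)·1.0929)/1.03=3.2486; Δ=(3.9094−1.0929)/(35.3494−30.3471)=0.5630; B=V−Δ·S=-15.5277
Node (2,0) S=23.1868: V=(p*·5.9463+(1−p*)·9.4243)/1.03=6.4484; Δ=(5.9463−9.4243)/(24.5780−21.1000)=-1.0000; B=V−Δ·S=29.6352
Node (2,1) S=27.0088: V=(p*·1.8949+(1−p*)·5.9463)/1.03=2.6264; Δ=(1.8949−5.9463)/(28.6293−24.5780)=-1.0000; B=V−Δ·S=29.6352
Node (2,2) S=31.4608: V=(p*·3.2486+(1−p*)·1.8949)/1.03=2.8911; Δ=(3.2486−1.8949)/(33.3484−28.6293)=0.2868; B=V−Δ·S=-6.1333
Node (1,0) S=25.4800: V=(p*·2.6264+(1−p*)·6.4484)/1.03=3.2921; Δ=(2.6264−6.4484)/(27.0088−23.1868)=-1.0000; B=V−Δ·S=28.7721
Node (1,1) S=29.6800: V=(p*·2.8911+(1−p*)·2.6264)/1.03=2.7555; Δ=(2.8911−2.6264)/(31.4608−27.0088)=0.0595; B=V−Δ·S=0.9907
Node (0,0) S=28.0000: V=(p*·2.7555+(1−p*)·3.2921)/1.03=2.7795; Δ=(2.7555−3.2921)/(29.6800−25.4800)=-0.1277; B=V−Δ·S=6.3563
Root portfolio cost Δ·28+B reproduces V0=2.7795.

(0,0): Delta=-0.1277 Bond=6.3563
(1,0): Delta=-1.0000 Bond=28.7721
(1,1): Delta=0.0595 Bond=0.9907
(2,0): Delta=-1.0000 Bond=29.6352
(2,1): Delta=-1.0000 Bond=29.6352
(2,2): Delta=0.2868 Bond=-6.1333
(3,0): Delta=-1.0000 Bond=30.5243
(3,1): Delta=-1.0000 Bond=30.5243
(3,2): Delta=-1.0000 Bond=30.5243
(3,3): Delta=0.5630 Bond=-15.5277
V0=2.7795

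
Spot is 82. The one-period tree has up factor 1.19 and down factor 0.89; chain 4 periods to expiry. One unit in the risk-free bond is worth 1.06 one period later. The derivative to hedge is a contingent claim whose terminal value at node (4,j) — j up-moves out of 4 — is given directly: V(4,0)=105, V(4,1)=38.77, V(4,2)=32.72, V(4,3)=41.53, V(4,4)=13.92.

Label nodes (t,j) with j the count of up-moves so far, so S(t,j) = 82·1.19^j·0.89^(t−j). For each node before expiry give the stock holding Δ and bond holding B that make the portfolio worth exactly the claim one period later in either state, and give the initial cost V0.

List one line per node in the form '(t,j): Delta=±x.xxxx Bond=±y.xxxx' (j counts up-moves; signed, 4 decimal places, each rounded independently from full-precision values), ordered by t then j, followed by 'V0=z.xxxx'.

Under the risk-neutral measure, an up-move has probability p* = (R−d)/(u−d) = 0.5667 and values discount at R = 1.06.
Payoff layer (t=4): V(4,0)=105.0000, V(4,1)=38.7700, V(4,2)=32.7200, V(4,3)=41.5300, V(4,4)=13.9200
  t=3,j=0: stock 57.8075 → up 68.7909 (V=38.7700), down 51.4486 (V=105.0000). Price 63.6506; hedge Δ=-3.8190, bond B=284.4173.
  t=3,j=1: stock 77.2931 → up 91.9788 (V=32.7200), down 68.7909 (V=38.7700). Price 33.3412; hedge Δ=-0.2609, bond B=53.5079.
  t=3,j=2: stock 103.3470 → up 122.9829 (V=41.5300), down 91.9788 (V=32.7200). Price 35.5777; hedge Δ=0.2842, bond B=6.2110.
  t=3,j=3: stock 138.1830 → up 164.4378 (V=13.9200), down 122.9829 (V=41.5300). Price 24.4192; hedge Δ=-0.6660, bond B=116.4525.
  t=2,j=0: stock 64.9522 → up 77.2931 (V=33.3412), down 57.8075 (V=63.6506). Price 43.8446; hedge Δ=-1.5555, bond B=144.8761.
  t=2,j=1: stock 86.8462 → up 103.3470 (V=35.5777), down 77.2931 (V=33.3412). Price 32.6496; hedge Δ=0.0858, bond B=25.1946.
  t=2,j=2: stock 116.1202 → up 138.1830 (V=24.4192), down 103.3470 (V=35.5777). Price 27.5986; hedge Δ=-0.3203, bond B=64.7936.
  t=1,j=0: stock 72.9800 → up 86.8462 (V=32.6496), down 64.9522 (V=43.8446). Price 35.3781; hedge Δ=-0.5113, bond B=72.6949.
  t=1,j=1: stock 97.5800 → up 116.1202 (V=27.5986), down 86.8462 (V=32.6496). Price 28.1013; hedge Δ=-0.1725, bond B=44.9378.
  t=0,j=0: stock 82.0000 → up 97.5800 (V=28.1013), down 72.9800 (V=35.3781). Price 29.4854; hedge Δ=-0.2958, bond B=53.7414.
Self-financing check: at every node Δ·S+B equals the discounted successor values.

(0,0): Delta=-0.2958 Bond=53.7414
(1,0): Delta=-0.5113 Bond=72.6949
(1,1): Delta=-0.1725 Bond=44.9378
(2,0): Delta=-1.5555 Bond=144.8761
(2,1): Delta=0.0858 Bond=25.1946
(2,2): Delta=-0.3203 Bond=64.7936
(3,0): Delta=-3.8190 Bond=284.4173
(3,1): Delta=-0.2609 Bond=53.5079
(3,2): Delta=0.2842 Bond=6.2110
(3,3): Delta=-0.6660 Bond=116.4525
V0=29.4854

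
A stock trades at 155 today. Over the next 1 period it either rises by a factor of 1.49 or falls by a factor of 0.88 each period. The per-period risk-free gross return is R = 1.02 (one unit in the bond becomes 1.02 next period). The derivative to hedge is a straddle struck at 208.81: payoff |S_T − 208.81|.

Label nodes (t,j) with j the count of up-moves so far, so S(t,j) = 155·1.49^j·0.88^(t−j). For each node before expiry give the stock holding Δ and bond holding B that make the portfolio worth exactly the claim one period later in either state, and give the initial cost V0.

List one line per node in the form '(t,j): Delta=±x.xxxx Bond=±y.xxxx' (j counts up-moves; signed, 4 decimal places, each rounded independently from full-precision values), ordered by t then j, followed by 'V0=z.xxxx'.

(0,0): Delta=-0.5317 Bond=142.0889
V0=59.6790

Since d<R<u, set p* = (R−d)/(u−d) = 0.2295; price each node as the discounted p*-expectation of its children.
At expiry t=1: V(1,0)=72.4100, V(1,1)=22.1400
(0,0): S=155.0000. Δ = (V_up−V_dn)/(S_up−S_dn) = (22.1400−72.4100)/(230.9500−136.4000) = -0.5317. V = [p*·22.1400 + (1−p*)·72.4100]/1.02 = 59.6790. B = V − Δ·S = 142.0889.
Check: Δ(0,0)·S0 + B(0,0) = 59.6790 = V0.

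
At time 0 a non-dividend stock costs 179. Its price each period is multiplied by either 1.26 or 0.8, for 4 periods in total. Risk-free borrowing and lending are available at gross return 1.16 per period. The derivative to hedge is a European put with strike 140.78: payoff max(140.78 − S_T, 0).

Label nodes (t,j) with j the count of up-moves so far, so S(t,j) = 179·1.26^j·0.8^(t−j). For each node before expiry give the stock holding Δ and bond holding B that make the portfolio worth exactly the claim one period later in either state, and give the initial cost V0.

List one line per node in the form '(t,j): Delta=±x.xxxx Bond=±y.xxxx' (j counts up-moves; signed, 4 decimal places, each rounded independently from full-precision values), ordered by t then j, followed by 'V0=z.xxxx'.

(0,0): Delta=-0.0252 Bond=5.0461
(1,0): Delta=-0.1196 Bond=19.3714
(1,1): Delta=-0.0086 Bond=2.0985
(2,0): Delta=-0.4739 Bond=63.0549
(2,1): Delta=-0.0571 Bond=11.1975
(2,2): Delta=0.0000 Bond=0.0000
(3,0): Delta=-1.0000 Bond=121.3621
(3,1): Delta=-0.3811 Bond=59.7497
(3,2): Delta=0.0000 Bond=0.0000
(3,3): Delta=0.0000 Bond=0.0000
V0=0.5327

No-arbitrage ⇒ martingale measure with p* = (R−d)/(u−d) = 0.7826.
At expiry t=4: V(4,0)=67.4616, V(4,1)=25.3035, V(4,2)=0.0000, V(4,3)=0.0000, V(4,4)=0.0000
  t=3,j=0: stock 91.6480 → up 115.4765 (V=25.3035), down 73.3184 (V=67.4616). Price 29.7141; hedge Δ=-1.0000, bond B=121.3621.
  t=3,j=1: stock 144.3456 → up 181.8755 (V=0.0000), down 115.4765 (V=25.3035). Price 4.7420; hedge Δ=-0.3811, bond B=59.7497.
  t=3,j=2: stock 227.3443 → up 286.4538 (V=0.0000), down 181.8755 (V=0.0000). Price 0.0000; hedge Δ=0.0000, bond B=0.0000.
  t=3,j=3: stock 358.0673 → up 451.1648 (V=0.0000), down 286.4538 (V=0.0000). Price 0.0000; hedge Δ=0.0000, bond B=0.0000.
  t=2,j=0: stock 114.5600 → up 144.3456 (V=4.7420), down 91.6480 (V=29.7141). Price 8.7679; hedge Δ=-0.4739, bond B=63.0549.
  t=2,j=1: stock 180.4320 → up 227.3443 (V=0.0000), down 144.3456 (V=4.7420). Price 0.8887; hedge Δ=-0.0571, bond B=11.1975.
  t=2,j=2: stock 284.1804 → up 358.0673 (V=0.0000), down 227.3443 (V=0.0000). Price 0.0000; hedge Δ=0.0000, bond B=0.0000.
  t=1,j=0: stock 143.2000 → up 180.4320 (V=0.8887), down 114.5600 (V=8.7679). Price 2.2427; hedge Δ=-0.1196, bond B=19.3714.
  t=1,j=1: stock 225.5400 → up 284.1804 (V=0.0000), down 180.4320 (V=0.8887). Price 0.1665; hedge Δ=-0.0086, bond B=2.0985.
  t=0,j=0: stock 179.0000 → up 225.5400 (V=0.1665), down 143.2000 (V=2.2427). Price 0.5327; hedge Δ=-0.0252, bond B=5.0461.
Check: Δ(0,0)·S0 + B(0,0) = 0.5327 = V0.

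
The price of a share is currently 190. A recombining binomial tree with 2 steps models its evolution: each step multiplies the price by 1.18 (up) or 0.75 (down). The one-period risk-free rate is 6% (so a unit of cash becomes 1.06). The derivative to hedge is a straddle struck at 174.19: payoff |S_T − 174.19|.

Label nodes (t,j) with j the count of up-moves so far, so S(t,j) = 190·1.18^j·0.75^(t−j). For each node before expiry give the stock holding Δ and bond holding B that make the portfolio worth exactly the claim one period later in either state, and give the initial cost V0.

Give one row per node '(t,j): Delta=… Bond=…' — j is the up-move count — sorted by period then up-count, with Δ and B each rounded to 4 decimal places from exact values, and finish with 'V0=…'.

Under the risk-neutral measure, an up-move has probability p* = (R−d)/(u−d) = 0.7209 and values discount at R = 1.06.
Terminal values V(2,·): V(2,0)=67.3150, V(2,1)=6.0400, V(2,2)=90.3660
  t=1,j=0: stock 142.5000 → up 168.1500 (V=6.0400), down 106.8750 (V=67.3150). Price 21.8302; hedge Δ=-1.0000, bond B=164.3302.
  t=1,j=1: stock 224.2000 → up 264.5560 (V=90.3660), down 168.1500 (V=6.0400). Price 63.0502; hedge Δ=0.8747, bond B=-133.0568.
  t=0,j=0: stock 190.0000 → up 224.2000 (V=63.0502), down 142.5000 (V=21.8302). Price 48.6292; hedge Δ=0.5045, bond B=-47.2312.
Root portfolio cost Δ·190+B reproduces V0=48.6292.

(0,0): Delta=0.5045 Bond=-47.2312
(1,0): Delta=-1.0000 Bond=164.3302
(1,1): Delta=0.8747 Bond=-133.0568
V0=48.6292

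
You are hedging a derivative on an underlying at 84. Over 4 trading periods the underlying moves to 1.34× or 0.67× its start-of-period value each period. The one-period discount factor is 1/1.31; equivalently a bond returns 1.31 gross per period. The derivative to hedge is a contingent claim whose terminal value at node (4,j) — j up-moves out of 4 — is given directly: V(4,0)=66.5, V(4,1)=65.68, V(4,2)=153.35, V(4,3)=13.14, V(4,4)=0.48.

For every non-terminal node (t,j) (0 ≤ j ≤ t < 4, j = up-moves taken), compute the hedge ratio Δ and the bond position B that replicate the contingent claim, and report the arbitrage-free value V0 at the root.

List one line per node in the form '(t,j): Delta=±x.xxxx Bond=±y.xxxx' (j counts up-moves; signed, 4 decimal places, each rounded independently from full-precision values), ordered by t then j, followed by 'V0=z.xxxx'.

Under the risk-neutral measure, an up-move has probability p* = (R−d)/(u−d) = 0.9552 and values discount at R = 1.31.
Payoff layer (t=4): V(4,0)=66.5000, V(4,1)=65.6800, V(4,2)=153.3500, V(4,3)=13.1400, V(4,4)=0.4800
(3,0): S=25.2641. Δ = (V_up−V_dn)/(S_up−S_dn) = (65.6800−66.5000)/(33.8539−16.9269) = -0.0484. V = [p*·65.6800 + (1−p*)·66.5000]/1.31 = 50.1654. B = V − Δ·S = 51.3893.
(3,1): S=50.5282. Δ = (V_up−V_dn)/(S_up−S_dn) = (153.3500−65.6800)/(67.7078−33.8539) = 2.5897. V = [p*·153.3500 + (1−p*)·65.6800]/1.31 = 114.0645. B = V − Δ·S = -16.7863.
(3,2): S=101.0564. Δ = (V_up−V_dn)/(S_up−S_dn) = (13.1400−153.3500)/(135.4155−67.7078) = -2.0708. V = [p*·13.1400 + (1−p*)·153.3500]/1.31 = 14.8229. B = V − Δ·S = 224.0916.
(3,3): S=202.1127. Δ = (V_up−V_dn)/(S_up−S_dn) = (0.4800−13.1400)/(270.8311−135.4155) = -0.0935. V = [p*·0.4800 + (1−p*)·13.1400]/1.31 = 0.7991. B = V − Δ·S = 19.6947.
(2,0): S=37.7076. Δ = (V_up−V_dn)/(S_up−S_dn) = (114.0645−50.1654)/(50.5282−25.2641) = 2.5292. V = [p*·114.0645 + (1−p*)·50.1654]/1.31 = 84.8880. B = V − Δ·S = -10.4837.
(2,1): S=75.4152. Δ = (V_up−V_dn)/(S_up−S_dn) = (14.8229−114.0645)/(101.0564−50.5282) = -1.9641. V = [p*·14.8229 + (1−p*)·114.0645]/1.31 = 14.7073. B = V − Δ·S = 162.8290.
(2,2): S=150.8304. Δ = (V_up−V_dn)/(S_up−S_dn) = (0.7991−14.8229)/(202.1127−101.0564) = -0.1388. V = [p*·0.7991 + (1−p*)·14.8229]/1.31 = 1.0894. B = V − Δ·S = 22.0204.
(1,0): S=56.2800. Δ = (V_up−V_dn)/(S_up−S_dn) = (14.7073−84.8880)/(75.4152−37.7076) = -1.8612. V = [p*·14.7073 + (1−p*)·84.8880]/1.31 = 13.6258. B = V − Δ·S = 118.3731.
(1,1): S=112.5600. Δ = (V_up−V_dn)/(S_up−S_dn) = (1.0894−14.7073)/(150.8304−75.4152) = -0.1806. V = [p*·1.0894 + (1−p*)·14.7073]/1.31 = 1.2970. B = V − Δ·S = 21.6224.
(0,0): S=84.0000. Δ = (V_up−V_dn)/(S_up−S_dn) = (1.2970−13.6258)/(112.5600−56.2800) = -0.2191. V = [p*·1.2970 + (1−p*)·13.6258]/1.31 = 1.4115. B = V − Δ·S = 19.8126.
Each (Δ,B) replicates both successor values, so the strategy is self-financing and V0 is arbitrage-free.

(0,0): Delta=-0.2191 Bond=19.8126
(1,0): Delta=-1.8612 Bond=118.3731
(1,1): Delta=-0.1806 Bond=21.6224
(2,0): Delta=2.5292 Bond=-10.4837
(2,1): Delta=-1.9641 Bond=162.8290
(2,2): Delta=-0.1388 Bond=22.0204
(3,0): Delta=-0.0484 Bond=51.3893
(3,1): Delta=2.5897 Bond=-16.7863
(3,2): Delta=-2.0708 Bond=224.0916
(3,3): Delta=-0.0935 Bond=19.6947
V0=1.4115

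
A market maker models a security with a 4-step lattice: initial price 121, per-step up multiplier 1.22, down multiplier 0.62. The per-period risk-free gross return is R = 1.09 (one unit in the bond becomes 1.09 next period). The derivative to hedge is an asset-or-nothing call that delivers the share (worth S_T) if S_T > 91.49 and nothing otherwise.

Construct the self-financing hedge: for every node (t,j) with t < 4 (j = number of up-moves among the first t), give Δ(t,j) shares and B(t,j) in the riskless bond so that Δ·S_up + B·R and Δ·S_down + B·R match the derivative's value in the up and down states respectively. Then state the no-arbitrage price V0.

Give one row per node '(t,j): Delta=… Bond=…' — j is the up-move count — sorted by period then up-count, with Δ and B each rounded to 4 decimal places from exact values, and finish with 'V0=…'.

(0,0): Delta=1.2519 Bond=-39.7738
(1,0): Delta=1.5630 Bond=-66.6977
(1,1): Delta=1.2081 Bond=-36.8966
(2,0): Delta=0.0000 Bond=0.0000
(2,1): Delta=1.7827 Bond=-92.8091
(2,2): Delta=1.1273 Bond=-25.6706
(3,0): Delta=0.0000 Bond=0.0000
(3,1): Delta=0.0000 Bond=0.0000
(3,2): Delta=2.0333 Bond=-129.1429
(3,3): Delta=1.0000 Bond=0.0000
V0=111.7014

No-arbitrage ⇒ martingale measure with p* = (R−d)/(u−d) = 0.7833.
Payoff layer (t=4): V(4,0)=0.0000, V(4,1)=0.0000, V(4,2)=0.0000, V(4,3)=136.2249, V(4,4)=268.0555
(3,0): S=28.8377. Δ = (V_up−V_dn)/(S_up−S_dn) = (0.0000−0.0000)/(35.1820−17.8794) = 0.0000. V = [p*·0.0000 + (1−p*)·0.0000]/1.09 = 0.0000. B = V − Δ·S = 0.0000.
(3,1): S=56.7451. Δ = (V_up−V_dn)/(S_up−S_dn) = (0.0000−0.0000)/(69.2291−35.1820) = 0.0000. V = [p*·0.0000 + (1−p*)·0.0000]/1.09 = 0.0000. B = V − Δ·S = 0.0000.
(3,2): S=111.6598. Δ = (V_up−V_dn)/(S_up−S_dn) = (136.2249−0.0000)/(136.2249−69.2291) = 2.0333. V = [p*·136.2249 + (1−p*)·0.0000]/1.09 = 97.8986. B = V − Δ·S = -129.1429.
(3,3): S=219.7176. Δ = (V_up−V_dn)/(S_up−S_dn) = (268.0555−136.2249)/(268.0555−136.2249) = 1.0000. V = [p*·268.0555 + (1−p*)·136.2249]/1.09 = 219.7176. B = V − Δ·S = 0.0000.
(2,0): S=46.5124. Δ = (V_up−V_dn)/(S_up−S_dn) = (0.0000−0.0000)/(56.7451−28.8377) = 0.0000. V = [p*·0.0000 + (1−p*)·0.0000]/1.09 = 0.0000. B = V − Δ·S = 0.0000.
(2,1): S=91.5244. Δ = (V_up−V_dn)/(S_up−S_dn) = (97.8986−0.0000)/(111.6598−56.7451) = 1.7827. V = [p*·97.8986 + (1−p*)·0.0000]/1.09 = 70.3553. B = V − Δ·S = -92.8091.
(2,2): S=180.0964. Δ = (V_up−V_dn)/(S_up−S_dn) = (219.7176−97.8986)/(219.7176−111.6598) = 1.1273. V = [p*·219.7176 + (1−p*)·97.8986]/1.09 = 177.3610. B = V − Δ·S = -25.6706.
(1,0): S=75.0200. Δ = (V_up−V_dn)/(S_up−S_dn) = (70.3553−0.0000)/(91.5244−46.5124) = 1.5630. V = [p*·70.3553 + (1−p*)·0.0000]/1.09 = 50.5611. B = V − Δ·S = -66.6977.
(1,1): S=147.6200. Δ = (V_up−V_dn)/(S_up−S_dn) = (177.3610−70.3553)/(180.0964−91.5244) = 1.2081. V = [p*·177.3610 + (1−p*)·70.3553]/1.09 = 141.4463. B = V − Δ·S = -36.8966.
(0,0): S=121.0000. Δ = (V_up−V_dn)/(S_up−S_dn) = (141.4463−50.5611)/(147.6200−75.0200) = 1.2519. V = [p*·141.4463 + (1−p*)·50.5611]/1.09 = 111.7014. B = V − Δ·S = -39.7738.
Root portfolio cost Δ·121+B reproduces V0=111.7014.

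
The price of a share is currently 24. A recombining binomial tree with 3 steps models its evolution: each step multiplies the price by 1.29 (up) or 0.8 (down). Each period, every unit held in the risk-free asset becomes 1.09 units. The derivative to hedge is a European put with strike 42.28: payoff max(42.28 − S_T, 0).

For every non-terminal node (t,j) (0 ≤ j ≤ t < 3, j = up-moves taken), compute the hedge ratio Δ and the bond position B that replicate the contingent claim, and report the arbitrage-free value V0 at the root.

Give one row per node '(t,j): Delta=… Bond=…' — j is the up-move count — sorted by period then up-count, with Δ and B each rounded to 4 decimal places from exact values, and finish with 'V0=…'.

(0,0): Delta=-0.7683 Bond=28.5674
(1,0): Delta=-1.0000 Bond=35.5862
(1,1): Delta=-0.6693 Bond=28.0710
(2,0): Delta=-1.0000 Bond=38.7890
(2,1): Delta=-1.0000 Bond=38.7890
(2,2): Delta=-0.5278 Bond=24.9481
V0=10.1271

The replicating-portfolio and risk-neutral prices coincide; use p* = (1.09−0.8)/(1.29−0.8) = 0.5918 for the latter.
Payoff layer (t=3): V(3,0)=29.9920, V(3,1)=22.4656, V(3,2)=10.3293, V(3,3)=0.0000
Node (2,0) S=15.3600: V=(p*·22.4656+(1−p*)·29.9920)/1.09=23.4290; Δ=(22.4656−29.9920)/(19.8144−12.2880)=-1.0000; B=V−Δ·S=38.7890
Node (2,1) S=24.7680: V=(p*·10.3293+(1−p*)·22.4656)/1.09=14.0210; Δ=(10.3293−22.4656)/(31.9507−19.8144)=-1.0000; B=V−Δ·S=38.7890
Node (2,2) S=39.9384: V=(p*·0.0000+(1−p*)·10.3293)/1.09=3.8679; Δ=(0.0000−10.3293)/(51.5205−31.9507)=-0.5278; B=V−Δ·S=24.9481
Node (1,0) S=19.2000: V=(p*·14.0210+(1−p*)·23.4290)/1.09=16.3862; Δ=(14.0210−23.4290)/(24.7680−15.3600)=-1.0000; B=V−Δ·S=35.5862
Node (1,1) S=30.9600: V=(p*·3.8679+(1−p*)·14.0210)/1.09=7.3505; Δ=(3.8679−14.0210)/(39.9384−24.7680)=-0.6693; B=V−Δ·S=28.0710
Node (0,0) S=24.0000: V=(p*·7.3505+(1−p*)·16.3862)/1.09=10.1271; Δ=(7.3505−16.3862)/(30.9600−19.2000)=-0.7683; B=V−Δ·S=28.5674
Self-financing check: at every node Δ·S+B equals the discounted successor values.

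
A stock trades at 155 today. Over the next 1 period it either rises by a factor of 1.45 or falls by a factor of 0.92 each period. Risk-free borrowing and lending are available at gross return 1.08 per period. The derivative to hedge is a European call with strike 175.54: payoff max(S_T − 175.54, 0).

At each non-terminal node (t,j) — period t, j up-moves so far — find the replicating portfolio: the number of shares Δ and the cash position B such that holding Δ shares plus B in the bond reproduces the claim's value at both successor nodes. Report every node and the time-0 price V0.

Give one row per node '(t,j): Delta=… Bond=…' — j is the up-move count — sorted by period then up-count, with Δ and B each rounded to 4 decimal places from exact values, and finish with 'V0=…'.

Since d<R<u, set p* = (R−d)/(u−d) = 0.3019; price each node as the discounted p*-expectation of its children.
Payoff layer (t=1): V(1,0)=0.0000, V(1,1)=49.2100
(0,0): S=155.0000. Δ = (V_up−V_dn)/(S_up−S_dn) = (49.2100−0.0000)/(224.7500−142.6000) = 0.5990. V = [p*·49.2100 + (1−p*)·0.0000]/1.08 = 13.7554. B = V − Δ·S = -79.0936.
Self-financing check: at every node Δ·S+B equals the discounted successor values.

(0,0): Delta=0.5990 Bond=-79.0936
V0=13.7554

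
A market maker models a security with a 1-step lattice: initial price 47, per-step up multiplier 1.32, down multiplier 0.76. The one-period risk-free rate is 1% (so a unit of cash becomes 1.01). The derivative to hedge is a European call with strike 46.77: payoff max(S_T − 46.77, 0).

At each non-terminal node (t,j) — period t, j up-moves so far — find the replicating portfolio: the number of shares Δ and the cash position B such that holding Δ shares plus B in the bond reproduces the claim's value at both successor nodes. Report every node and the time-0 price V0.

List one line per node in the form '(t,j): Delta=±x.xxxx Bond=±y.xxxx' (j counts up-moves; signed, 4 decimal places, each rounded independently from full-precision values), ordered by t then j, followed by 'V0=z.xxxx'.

Since d<R<u, set p* = (R−d)/(u−d) = 0.4464; price each node as the discounted p*-expectation of its children.
Terminal values V(1,·): V(1,0)=0.0000, V(1,1)=15.2700
(0,0): S=47.0000. Δ = (V_up−V_dn)/(S_up−S_dn) = (15.2700−0.0000)/(62.0400−35.7200) = 0.5802. V = [p*·15.2700 + (1−p*)·0.0000]/1.01 = 6.7495. B = V − Δ·S = -20.5184.
The time-0 hedge costs 6.7495, which is the no-arbitrage price.

(0,0): Delta=0.5802 Bond=-20.5184
V0=6.7495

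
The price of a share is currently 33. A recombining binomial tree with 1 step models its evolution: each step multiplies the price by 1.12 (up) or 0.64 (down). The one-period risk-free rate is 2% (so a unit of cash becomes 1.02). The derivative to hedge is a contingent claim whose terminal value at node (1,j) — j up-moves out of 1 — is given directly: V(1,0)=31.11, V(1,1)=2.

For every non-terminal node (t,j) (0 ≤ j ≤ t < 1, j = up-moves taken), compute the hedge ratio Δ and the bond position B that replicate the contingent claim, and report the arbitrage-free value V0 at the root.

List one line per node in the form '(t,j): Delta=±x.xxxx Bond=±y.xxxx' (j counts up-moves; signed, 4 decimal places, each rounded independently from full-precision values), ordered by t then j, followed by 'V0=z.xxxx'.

(0,0): Delta=-1.8378 Bond=68.5523
V0=7.9065

The replicating-portfolio and risk-neutral prices coincide; use p* = (1.02−0.64)/(1.12−0.64) = 0.7917 for the latter.
Payoff layer (t=1): V(1,0)=31.1100, V(1,1)=2.0000
Node (0,0) S=33.0000: V=(p*·2.0000+(1−p*)·31.1100)/1.02=7.9065; Δ=(2.0000−31.1100)/(36.9600−21.1200)=-1.8378; B=V−Δ·S=68.5523
The time-0 hedge costs 7.9065, which is the no-arbitrage price.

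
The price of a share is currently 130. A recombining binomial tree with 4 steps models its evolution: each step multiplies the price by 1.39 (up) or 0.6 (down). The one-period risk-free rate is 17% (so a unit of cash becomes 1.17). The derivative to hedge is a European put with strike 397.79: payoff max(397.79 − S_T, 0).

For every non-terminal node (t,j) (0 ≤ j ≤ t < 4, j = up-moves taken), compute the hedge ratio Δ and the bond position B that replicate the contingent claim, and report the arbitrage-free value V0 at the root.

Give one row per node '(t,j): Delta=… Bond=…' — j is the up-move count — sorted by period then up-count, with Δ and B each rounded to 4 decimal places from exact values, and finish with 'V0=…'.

(0,0): Delta=-0.8002 Bond=198.9596
(1,0): Delta=-1.0000 Bond=248.3684
(1,1): Delta=-0.7669 Bond=226.7672
(2,0): Delta=-1.0000 Bond=290.5910
(2,1): Delta=-1.0000 Bond=290.5910
(2,2): Delta=-0.7281 Bond=255.5630
(3,0): Delta=-1.0000 Bond=339.9915
(3,1): Delta=-1.0000 Bond=339.9915
(3,2): Delta=-1.0000 Bond=339.9915
(3,3): Delta=-0.6828 Bond=283.1908
V0=94.9357

Under the risk-neutral measure, an up-move has probability p* = (R−d)/(u−d) = 0.7215 and values discount at R = 1.17.
Payoff layer (t=4): V(4,0)=380.9420, V(4,1)=358.7588, V(4,2)=307.3677, V(4,3)=188.3117, V(4,4)=0.0000
Node (3,0) S=28.0800: V=(p*·358.7588+(1−p*)·380.9420)/1.17=311.9115; Δ=(358.7588−380.9420)/(39.0312−16.8480)=-1.0000; B=V−Δ·S=339.9915
Node (3,1) S=65.0520: V=(p*·307.3677+(1−p*)·358.7588)/1.17=274.9395; Δ=(307.3677−358.7588)/(90.4223−39.0312)=-1.0000; B=V−Δ·S=339.9915
Node (3,2) S=150.7038: V=(p*·188.3117+(1−p*)·307.3677)/1.17=189.2877; Δ=(188.3117−307.3677)/(209.4783−90.4223)=-1.0000; B=V−Δ·S=339.9915
Node (3,3) S=349.1305: V=(p*·0.0000+(1−p*)·188.3117)/1.17=44.8216; Δ=(0.0000−188.3117)/(485.2914−209.4783)=-0.6828; B=V−Δ·S=283.1908
Node (2,0) S=46.8000: V=(p*·274.9395+(1−p*)·311.9115)/1.17=243.7910; Δ=(274.9395−311.9115)/(65.0520−28.0800)=-1.0000; B=V−Δ·S=290.5910
Node (2,1) S=108.4200: V=(p*·189.2877+(1−p*)·274.9395)/1.17=182.1710; Δ=(189.2877−274.9395)/(150.7038−65.0520)=-1.0000; B=V−Δ·S=290.5910
Node (2,2) S=251.1730: V=(p*·44.8216+(1−p*)·189.2877)/1.17=72.6946; Δ=(44.8216−189.2877)/(349.1305−150.7038)=-0.7281; B=V−Δ·S=255.5630
Node (1,0) S=78.0000: V=(p*·182.1710+(1−p*)·243.7910)/1.17=170.3684; Δ=(182.1710−243.7910)/(108.4200−46.8000)=-1.0000; B=V−Δ·S=248.3684
Node (1,1) S=180.7000: V=(p*·72.6946+(1−p*)·182.1710)/1.17=88.1895; Δ=(72.6946−182.1710)/(251.1730−108.4200)=-0.7669; B=V−Δ·S=226.7672
Node (0,0) S=130.0000: V=(p*·88.1895+(1−p*)·170.3684)/1.17=94.9357; Δ=(88.1895−170.3684)/(180.7000−78.0000)=-0.8002; B=V−Δ·S=198.9596
Check: Δ(0,0)·S0 + B(0,0) = 94.9357 = V0.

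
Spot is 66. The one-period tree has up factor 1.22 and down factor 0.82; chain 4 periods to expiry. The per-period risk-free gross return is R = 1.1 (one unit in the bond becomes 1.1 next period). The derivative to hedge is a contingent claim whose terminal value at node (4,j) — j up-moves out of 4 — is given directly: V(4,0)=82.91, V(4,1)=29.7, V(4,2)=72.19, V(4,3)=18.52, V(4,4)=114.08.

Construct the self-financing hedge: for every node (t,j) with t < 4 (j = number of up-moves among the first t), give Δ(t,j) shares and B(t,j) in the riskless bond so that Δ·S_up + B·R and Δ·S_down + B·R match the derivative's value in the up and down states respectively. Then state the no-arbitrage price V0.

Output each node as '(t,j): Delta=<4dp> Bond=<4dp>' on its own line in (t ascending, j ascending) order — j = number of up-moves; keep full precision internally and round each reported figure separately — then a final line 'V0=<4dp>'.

The replicating-portfolio and risk-neutral prices coincide; use p* = (1.1−0.82)/(1.22−0.82) = 0.7000 for the latter.
Terminal payoffs: V(4,0)=82.9100, V(4,1)=29.7000, V(4,2)=72.1900, V(4,3)=18.5200, V(4,4)=114.0800
Node (3,0) S=36.3903: V=(p*·29.7000+(1−p*)·82.9100)/1.1=41.5118; Δ=(29.7000−82.9100)/(44.3962−29.8400)=-3.6555; B=V−Δ·S=174.5368
Node (3,1) S=54.1416: V=(p*·72.1900+(1−p*)·29.7000)/1.1=54.0391; Δ=(72.1900−29.7000)/(66.0528−44.3962)=1.9620; B=V−Δ·S=-52.1859
Node (3,2) S=80.5522: V=(p*·18.5200+(1−p*)·72.1900)/1.1=31.4736; Δ=(18.5200−72.1900)/(98.2737−66.0528)=-1.6657; B=V−Δ·S=165.6486
Node (3,3) S=119.8460: V=(p*·114.0800+(1−p*)·18.5200)/1.1=77.6473; Δ=(114.0800−18.5200)/(146.2121−98.2737)=1.9934; B=V−Δ·S=-161.2527
Node (2,0) S=44.3784: V=(p*·54.0391+(1−p*)·41.5118)/1.1=45.7099; Δ=(54.0391−41.5118)/(54.1416−36.3903)=0.7057; B=V−Δ·S=14.3917
Node (2,1) S=66.0264: V=(p*·31.4736+(1−p*)·54.0391)/1.1=34.7666; Δ=(31.4736−54.0391)/(80.5522−54.1416)=-0.8544; B=V−Δ·S=91.1802
Node (2,2) S=98.2344: V=(p*·77.6473+(1−p*)·31.4736)/1.1=57.9956; Δ=(77.6473−31.4736)/(119.8460−80.5522)=1.1751; B=V−Δ·S=-57.4385
Node (1,0) S=54.1200: V=(p*·34.7666+(1−p*)·45.7099)/1.1=34.5905; Δ=(34.7666−45.7099)/(66.0264−44.3784)=-0.5055; B=V−Δ·S=61.9488
Node (1,1) S=80.5200: V=(p*·57.9956+(1−p*)·34.7666)/1.1=46.3881; Δ=(57.9956−34.7666)/(98.2344−66.0264)=0.7212; B=V−Δ·S=-11.6844
Node (0,0) S=66.0000: V=(p*·46.3881+(1−p*)·34.5905)/1.1=38.9535; Δ=(46.3881−34.5905)/(80.5200−54.1200)=0.4469; B=V−Δ·S=9.4596
Root portfolio cost Δ·66+B reproduces V0=38.9535.

(0,0): Delta=0.4469 Bond=9.4596
(1,0): Delta=-0.5055 Bond=61.9488
(1,1): Delta=0.7212 Bond=-11.6844
(2,0): Delta=0.7057 Bond=14.3917
(2,1): Delta=-0.8544 Bond=91.1802
(2,2): Delta=1.1751 Bond=-57.4385
(3,0): Delta=-3.6555 Bond=174.5368
(3,1): Delta=1.9620 Bond=-52.1859
(3,2): Delta=-1.6657 Bond=165.6486
(3,3): Delta=1.9934 Bond=-161.2527
V0=38.9535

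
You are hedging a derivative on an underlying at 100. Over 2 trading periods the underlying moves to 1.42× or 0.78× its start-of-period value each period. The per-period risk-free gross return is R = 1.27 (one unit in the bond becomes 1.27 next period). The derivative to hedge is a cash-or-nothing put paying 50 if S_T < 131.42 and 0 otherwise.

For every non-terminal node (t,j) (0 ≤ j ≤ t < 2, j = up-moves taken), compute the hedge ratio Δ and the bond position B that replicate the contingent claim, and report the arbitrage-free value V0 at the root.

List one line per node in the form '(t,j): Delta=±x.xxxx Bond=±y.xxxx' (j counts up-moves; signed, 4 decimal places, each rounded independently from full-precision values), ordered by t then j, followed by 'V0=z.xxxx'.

The replicating-portfolio and risk-neutral prices coincide; use p* = (1.27−0.78)/(1.42−0.78) = 0.7656 for the latter.
Payoff layer (t=2): V(2,0)=50.0000, V(2,1)=50.0000, V(2,2)=0.0000
Node (1,0) S=78.0000: V=(p*·50.0000+(1−p*)·50.0000)/1.27=39.3701; Δ=(50.0000−50.0000)/(110.7600−60.8400)=0.0000; B=V−Δ·S=39.3701
Node (1,1) S=142.0000: V=(p*·0.0000+(1−p*)·50.0000)/1.27=9.2274; Δ=(0.0000−50.0000)/(201.6400−110.7600)=-0.5502; B=V−Δ·S=87.3524
Node (0,0) S=100.0000: V=(p*·9.2274+(1−p*)·39.3701)/1.27=12.8284; Δ=(9.2274−39.3701)/(142.0000−78.0000)=-0.4710; B=V−Δ·S=59.9264
Check: Δ(0,0)·S0 + B(0,0) = 12.8284 = V0.

(0,0): Delta=-0.4710 Bond=59.9264
(1,0): Delta=0.0000 Bond=39.3701
(1,1): Delta=-0.5502 Bond=87.3524
V0=12.8284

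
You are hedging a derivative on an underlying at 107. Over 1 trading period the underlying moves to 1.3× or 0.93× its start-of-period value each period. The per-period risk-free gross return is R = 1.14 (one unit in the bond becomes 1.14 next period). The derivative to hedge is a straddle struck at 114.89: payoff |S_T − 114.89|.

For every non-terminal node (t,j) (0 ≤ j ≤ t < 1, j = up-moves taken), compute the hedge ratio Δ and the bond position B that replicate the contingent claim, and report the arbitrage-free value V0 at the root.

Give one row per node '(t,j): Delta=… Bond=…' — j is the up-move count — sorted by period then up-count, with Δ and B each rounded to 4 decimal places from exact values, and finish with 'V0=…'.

Under the risk-neutral measure, an up-move has probability p* = (R−d)/(u−d) = 0.5676 and values discount at R = 1.14.
Terminal values V(1,·): V(1,0)=15.3800, V(1,1)=24.2100
  t=0,j=0: stock 107.0000 → up 139.1000 (V=24.2100), down 99.5100 (V=15.3800). Price 17.8874; hedge Δ=0.2230, bond B=-5.9775.
The time-0 hedge costs 17.8874, which is the no-arbitrage price.

(0,0): Delta=0.2230 Bond=-5.9775
V0=17.8874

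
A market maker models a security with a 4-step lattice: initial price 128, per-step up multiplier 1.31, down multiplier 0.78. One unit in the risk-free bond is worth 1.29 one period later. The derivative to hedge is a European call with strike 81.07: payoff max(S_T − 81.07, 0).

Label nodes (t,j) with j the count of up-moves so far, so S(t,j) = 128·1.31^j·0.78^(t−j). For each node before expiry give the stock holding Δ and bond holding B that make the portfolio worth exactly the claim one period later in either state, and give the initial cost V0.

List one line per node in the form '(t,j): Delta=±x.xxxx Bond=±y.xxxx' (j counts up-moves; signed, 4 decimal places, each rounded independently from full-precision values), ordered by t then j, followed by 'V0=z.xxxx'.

No-arbitrage ⇒ martingale measure with p* = (R−d)/(u−d) = 0.9623.
Terminal payoffs: V(4,0)=0.0000, V(4,1)=0.0000, V(4,2)=52.5716, V(4,3)=143.3794, V(4,4)=295.8899
  t=3,j=0: stock 60.7427 → up 79.5729 (V=0.0000), down 47.3793 (V=0.0000). Price 0.0000; hedge Δ=0.0000, bond B=0.0000.
  t=3,j=1: stock 102.0165 → up 133.6416 (V=52.5716), down 79.5729 (V=0.0000). Price 39.2153; hedge Δ=0.9723, bond B=-59.9764.
  t=3,j=2: stock 171.3354 → up 224.4494 (V=143.3794), down 133.6416 (V=52.5716). Price 108.4905; hedge Δ=1.0000, bond B=-62.8450.
  t=3,j=3: stock 287.7556 → up 376.9599 (V=295.8899), down 224.4494 (V=143.3794). Price 224.9107; hedge Δ=1.0000, bond B=-62.8450.
  t=2,j=0: stock 77.8752 → up 102.0165 (V=39.2153), down 60.7427 (V=0.0000). Price 29.2523; hedge Δ=0.9501, bond B=-44.7389.
  t=2,j=1: stock 130.7904 → up 171.3354 (V=108.4905), down 102.0165 (V=39.2153). Price 82.0747; hedge Δ=0.9994, bond B=-48.6331.
  t=2,j=2: stock 219.6608 → up 287.7556 (V=224.9107), down 171.3354 (V=108.4905). Price 170.9438; hedge Δ=1.0000, bond B=-48.7170.
  t=1,j=0: stock 99.8400 → up 130.7904 (V=82.0747), down 77.8752 (V=29.2523). Price 62.0786; hedge Δ=0.9982, bond B=-37.5862.
  t=1,j=1: stock 167.6800 → up 219.6608 (V=170.9438), down 130.7904 (V=82.0747). Price 129.9149; hedge Δ=1.0000, bond B=-37.7627.
  t=0,j=0: stock 128.0000 → up 167.6800 (V=129.9149), down 99.8400 (V=62.0786). Price 98.7248; hedge Δ=0.9999, bond B=-29.2682.
Root portfolio cost Δ·128+B reproduces V0=98.7248.

(0,0): Delta=0.9999 Bond=-29.2682
(1,0): Delta=0.9982 Bond=-37.5862
(1,1): Delta=1.0000 Bond=-37.7627
(2,0): Delta=0.9501 Bond=-44.7389
(2,1): Delta=0.9994 Bond=-48.6331
(2,2): Delta=1.0000 Bond=-48.7170
(3,0): Delta=0.0000 Bond=0.0000
(3,1): Delta=0.9723 Bond=-59.9764
(3,2): Delta=1.0000 Bond=-62.8450
(3,3): Delta=1.0000 Bond=-62.8450
V0=98.7248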